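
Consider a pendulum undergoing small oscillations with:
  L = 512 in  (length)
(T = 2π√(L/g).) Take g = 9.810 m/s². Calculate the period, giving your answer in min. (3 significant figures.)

T is given directly by: T = 2π√(L/g).
L = 512 in = 13.00 m; g = 9.810 m/s².
T = 7.234 s
7.234 s × (1 min / 60.00 s) = 0.1206 min

0.121 min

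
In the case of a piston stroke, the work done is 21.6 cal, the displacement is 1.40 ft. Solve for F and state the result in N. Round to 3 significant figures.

Rearranging: F = W/d.
W = 21.6 cal = 90.37 J; d = 1.40 ft = 0.4267 m.
F = 211.8 N  (the unit combination reduces to kg·m/s² = N)

212 N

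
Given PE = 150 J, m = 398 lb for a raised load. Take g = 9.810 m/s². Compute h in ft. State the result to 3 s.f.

0.278 ft

Rearranging PE = m·g·h for h: h = PE/(m·g).
PE = 150 J; m = 398 lb = 180.5 kg; g = 9.810 m/s².
h = 0.08470 m
0.08470 m × (1 ft / 0.3048 m) = 0.2779 ft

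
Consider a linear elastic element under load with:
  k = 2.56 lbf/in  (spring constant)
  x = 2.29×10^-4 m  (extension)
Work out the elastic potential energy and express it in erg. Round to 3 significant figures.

U is given directly by: U = ½kx².
k = 2.56 lbf/in = 448.3 N/m; x = 2.29×10^-4 m.
U = 1.176×10^-5 J
1.176×10^-5 J × (1 erg / 1.000×10^-7 J) = 117.6 erg

118 erg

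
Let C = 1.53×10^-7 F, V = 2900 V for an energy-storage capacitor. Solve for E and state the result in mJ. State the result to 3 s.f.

E is given directly by: E = ½CV².
C = 1.53×10^-7 F; V = 2900 V.
E = 0.6434 J  (the unit combination reduces to kg·m²/s² = J)
0.6434 J × (1 mJ / 0.001000 J) = 643.4 mJ

643 mJ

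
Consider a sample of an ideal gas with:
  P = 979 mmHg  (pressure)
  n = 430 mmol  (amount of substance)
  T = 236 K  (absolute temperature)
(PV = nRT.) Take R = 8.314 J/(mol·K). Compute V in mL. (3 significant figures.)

From the ideal-gas law: V = nRT/P.
P = 979 mmHg = 1.305×10^5 Pa; n = 430 mmol = 0.4300 mol; T = 236 K; R = 8.314 J/(mol·K).
V = 0.006464 m³
0.006464 m³ × (1 mL / 1.000×10^-6 m³) = 6464 mL

6460 mL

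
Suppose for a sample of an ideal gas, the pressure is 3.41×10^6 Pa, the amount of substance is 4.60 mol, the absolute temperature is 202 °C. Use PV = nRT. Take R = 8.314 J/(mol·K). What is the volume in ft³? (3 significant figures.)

Solving PV = nRT for V: V = nRT/P.
P = 3.41×10^6 Pa; n = 4.60 mol; T = 202 °C = 475.1 K; R = 8.314 J/(mol·K).
V = 0.005329 m³
0.005329 m³ × (1 ft³ / 0.02832 m³) = 0.1882 ft³

0.188 ft³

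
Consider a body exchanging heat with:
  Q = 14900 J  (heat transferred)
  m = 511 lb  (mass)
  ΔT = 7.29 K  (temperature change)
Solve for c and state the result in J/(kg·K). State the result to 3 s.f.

Solving Q = m·c·ΔT for c: c = Q/(m·ΔT).
Q = 14900 J; m = 511 lb = 231.8 kg; ΔT = 7.29 K.
c = 8.818 J/(kg·K)

8.82 J/(kg·K)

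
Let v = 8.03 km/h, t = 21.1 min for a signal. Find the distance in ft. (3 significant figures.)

Solving v = d/t for d: d = v·t.
v = 8.03 km/h = 2.231 m/s; t = 21.1 min = 1266 s.
d = 2824 m
2824 m × (1 ft / 0.3048 m) = 9265 ft

9260 ft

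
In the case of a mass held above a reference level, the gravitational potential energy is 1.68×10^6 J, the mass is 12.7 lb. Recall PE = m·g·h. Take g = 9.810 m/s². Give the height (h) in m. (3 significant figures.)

29700 m

Solving PE = m·g·h for h: h = PE/(m·g).
PE = 1.68×10^6 J; m = 12.7 lb = 5.761 kg; g = 9.810 m/s².
h = 29728 m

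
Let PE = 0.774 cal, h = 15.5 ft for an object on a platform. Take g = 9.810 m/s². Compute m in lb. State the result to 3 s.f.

Solving PE = m·g·h for m: m = PE/(g·h).
PE = 0.774 cal = 3.238 J; h = 15.5 ft = 4.724 m; g = 9.810 m/s².
m = 0.06987 kg
0.06987 kg × (1 lb / 0.4536 kg) = 0.1540 lb

0.154 lb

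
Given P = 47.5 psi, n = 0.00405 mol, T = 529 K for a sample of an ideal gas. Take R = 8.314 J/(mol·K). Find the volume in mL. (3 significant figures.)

Solving PV = nRT for V: V = nRT/P.
P = 47.5 psi = 3.275×10^5 Pa; n = 0.00405 mol; T = 529 K; R = 8.314 J/(mol·K).
V = 5.439×10^-5 m³
5.439×10^-5 m³ × (1 mL / 1.000×10^-6 m³) = 54.39 mL

54.4 mL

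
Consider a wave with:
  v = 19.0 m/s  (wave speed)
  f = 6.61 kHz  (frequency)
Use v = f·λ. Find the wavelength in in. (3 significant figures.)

Rearranging v = f·λ for λ: λ = v/f.
v = 19.0 m/s; f = 6.61 kHz = 6610 Hz.
λ = 0.002874 m
0.002874 m × (1 in / 0.02540 m) = 0.1132 in

0.113 in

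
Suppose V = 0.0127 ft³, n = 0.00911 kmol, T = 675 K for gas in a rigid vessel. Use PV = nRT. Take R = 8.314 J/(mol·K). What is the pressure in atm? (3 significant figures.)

1400 atm

Directly: P = nRT/V.
V = 0.0127 ft³ = 3.596×10^-4 m³; n = 0.00911 kmol = 9.110 mol; T = 675 K; R = 8.314 J/(mol·K).
P = 1.422×10^8 Pa
1.422×10^8 Pa × (1 atm / 1.013×10^5 Pa) = 1403 atm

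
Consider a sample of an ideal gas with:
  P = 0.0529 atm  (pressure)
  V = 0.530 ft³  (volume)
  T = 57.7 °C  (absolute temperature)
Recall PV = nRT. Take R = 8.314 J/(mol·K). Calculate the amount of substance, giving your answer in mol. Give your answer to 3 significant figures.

0.0292 mol

From the ideal-gas law: n = PV/(RT).
P = 0.0529 atm = 5360 Pa; V = 0.530 ft³ = 0.01501 m³; T = 57.7 °C = 330.8 K; R = 8.314 J/(mol·K).
n = 0.02925 mol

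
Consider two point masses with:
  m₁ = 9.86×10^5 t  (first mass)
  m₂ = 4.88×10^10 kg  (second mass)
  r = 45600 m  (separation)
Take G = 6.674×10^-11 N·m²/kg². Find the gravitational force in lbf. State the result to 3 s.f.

0.347 lbf

F is given directly by: F = Gm₁m₂/r².
m₁ = 9.86×10^5 t = 9.860×10^8 kg; m₂ = 4.88×10^10 kg; r = 45600 m; G = 6.674×10^-11 N·m²/kg².
F = 1.544 N
1.544 N × (1 lbf / 4.448 N) = 0.3472 lbf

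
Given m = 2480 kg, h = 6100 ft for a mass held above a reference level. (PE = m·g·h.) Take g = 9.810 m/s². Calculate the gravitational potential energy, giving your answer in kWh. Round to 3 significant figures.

PE is given directly by: PE = mgh.
m = 2480 kg; h = 6100 ft = 1859 m; g = 9.810 m/s².
PE = 4.523×10^7 J
4.523×10^7 J × (1 kWh / 3.600×10^6 J) = 12.57 kWh

12.6 kWh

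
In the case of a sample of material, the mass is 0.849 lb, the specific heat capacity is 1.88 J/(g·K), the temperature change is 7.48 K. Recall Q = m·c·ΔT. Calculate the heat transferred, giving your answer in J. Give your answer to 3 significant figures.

5420 J

Q is given directly by: Q = mcΔT.
m = 0.849 lb = 0.3851 kg; c = 1.88 J/(g·K) = 1880 J/(kg·K); ΔT = 7.48 K.
Q = 5415 J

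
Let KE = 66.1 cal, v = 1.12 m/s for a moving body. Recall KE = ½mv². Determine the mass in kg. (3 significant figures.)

Rearranging KE = ½mv² for m: m = 2·KE/v².
KE = 66.1 cal = 276.6 J; v = 1.12 m/s.
m = 440.9 kg

441 kg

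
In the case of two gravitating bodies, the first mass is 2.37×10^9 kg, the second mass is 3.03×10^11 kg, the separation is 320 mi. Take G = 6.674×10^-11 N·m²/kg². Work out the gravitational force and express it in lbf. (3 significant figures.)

0.0406 lbf

From Newton's law of gravitation: F = Gm₁m₂/r².
m₁ = 2.37×10^9 kg; m₂ = 3.03×10^11 kg; r = 320 mi = 5.150×10^5 m; G = 6.674×10^-11 N·m²/kg².
F = 0.1807 N
0.1807 N × (1 lbf / 4.448 N) = 0.04062 lbf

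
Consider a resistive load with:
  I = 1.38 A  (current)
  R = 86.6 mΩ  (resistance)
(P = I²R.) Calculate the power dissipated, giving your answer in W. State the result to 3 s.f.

P is given directly by: P = I²R.
I = 1.38 A; R = 86.6 mΩ = 0.08660 Ω.
P = 0.1649 W

0.165 W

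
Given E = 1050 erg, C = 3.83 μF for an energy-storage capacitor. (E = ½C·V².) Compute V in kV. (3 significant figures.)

Rearranging: V = √(2E/C).
E = 1050 erg = 1.050×10^-4 J; C = 3.83 μF = 3.830×10^-6 F.
V = 7.405 V  (the unit combination reduces to kg·m²/(A·s³) = V)
7.405 V × (1 kV / 1000 V) = 0.007405 kV

0.00740 kV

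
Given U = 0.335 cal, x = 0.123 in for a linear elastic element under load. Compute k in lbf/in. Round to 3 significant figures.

1640 lbf/in

Rearranging U = ½k·x² for k: k = 2U/x².
U = 0.335 cal = 1.402 J; x = 0.123 in = 0.003124 m.
k = 2.872×10^5 N/m
2.872×10^5 N/m × (1 lbf/in / 175.1 N/m) = 1640 lbf/in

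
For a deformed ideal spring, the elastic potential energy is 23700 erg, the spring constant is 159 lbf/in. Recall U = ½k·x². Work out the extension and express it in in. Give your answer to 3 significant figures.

0.0162 in

Rearranging U = ½k·x² for x: x = √(2U/k).
U = 23700 erg = 0.002370 J; k = 159 lbf/in = 27845 N/m.
x = 4.126×10^-4 m
4.126×10^-4 m × (1 in / 0.02540 m) = 0.01624 in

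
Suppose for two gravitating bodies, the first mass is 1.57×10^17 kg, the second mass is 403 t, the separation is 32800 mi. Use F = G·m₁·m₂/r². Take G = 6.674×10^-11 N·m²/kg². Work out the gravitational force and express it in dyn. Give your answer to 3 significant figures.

152 dyn

Directly: F = Gm₁m₂/r².
m₁ = 1.57×10^17 kg; m₂ = 403 t = 4.030×10^5 kg; r = 32800 mi = 5.279×10^7 m; G = 6.674×10^-11 N·m²/kg².
F = 0.001515 N
0.001515 N × (1 dyn / 1.000×10^-5 N) = 151.5 dyn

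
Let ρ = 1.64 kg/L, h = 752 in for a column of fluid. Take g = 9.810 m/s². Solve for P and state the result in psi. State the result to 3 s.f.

44.6 psi

Directly: P = ρgh.
ρ = 1.64 kg/L = 1640 kg/m³; h = 752 in = 19.10 m; g = 9.810 m/s².
P = 3.073×10^5 Pa
3.073×10^5 Pa × (1 psi / 6895 Pa) = 44.57 psi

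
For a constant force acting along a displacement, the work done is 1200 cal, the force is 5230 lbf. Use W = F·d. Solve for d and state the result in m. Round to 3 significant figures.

Rearranging W = F·d for d: d = W/F.
W = 1200 cal = 5021 J; F = 5230 lbf = 23264 N.
d = 0.2158 m

0.216 m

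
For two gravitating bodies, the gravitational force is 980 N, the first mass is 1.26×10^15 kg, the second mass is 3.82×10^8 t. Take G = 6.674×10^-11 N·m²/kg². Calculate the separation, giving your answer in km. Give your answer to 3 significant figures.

5730 km

From Newton's law of gravitation: r = √(G·m₁m₂/F).
F = 980 N; m₁ = 1.26×10^15 kg; m₂ = 3.82×10^8 t = 3.820×10^11 kg; G = 6.674×10^-11 N·m²/kg².
r = 5.725×10^6 m
5.725×10^6 m × (1 km / 1000 m) = 5725 km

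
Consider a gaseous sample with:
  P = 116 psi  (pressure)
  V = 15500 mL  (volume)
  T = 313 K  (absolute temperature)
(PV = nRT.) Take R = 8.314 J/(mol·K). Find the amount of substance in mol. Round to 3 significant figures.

Rearranging: n = PV/(RT).
P = 116 psi = 7.998×10^5 Pa; V = 15500 mL = 0.01550 m³; T = 313 K; R = 8.314 J/(mol·K).
n = 4.764 mol

4.76 mol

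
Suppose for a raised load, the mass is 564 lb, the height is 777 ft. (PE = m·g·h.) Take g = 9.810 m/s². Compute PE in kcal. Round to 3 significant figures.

142 kcal

Directly: PE = mgh.
m = 564 lb = 255.8 kg; h = 777 ft = 236.8 m; g = 9.810 m/s².
PE = 5.944×10^5 J
5.944×10^5 J × (1 kcal / 4184 J) = 142.1 kcal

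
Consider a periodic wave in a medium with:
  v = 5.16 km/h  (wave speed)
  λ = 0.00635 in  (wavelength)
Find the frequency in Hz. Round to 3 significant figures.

8890 Hz

Solving v = f·λ for f: f = v/λ.
v = 5.16 km/h = 1.433 m/s; λ = 0.00635 in = 1.613×10^-4 m.
f = 8887 Hz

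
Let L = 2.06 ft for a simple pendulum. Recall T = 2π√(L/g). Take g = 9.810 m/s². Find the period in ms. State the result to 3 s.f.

Directly: T = 2π√(L/g).
L = 2.06 ft = 0.6279 m; g = 9.810 m/s².
T = 1.590 s
1.590 s × (1 ms / 0.001000 s) = 1590 ms

1590 ms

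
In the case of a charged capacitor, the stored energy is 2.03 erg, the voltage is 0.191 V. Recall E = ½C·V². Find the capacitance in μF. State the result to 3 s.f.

11.1 μF

Rearranging: C = 2E/V².
E = 2.03 erg = 2.030×10^-7 J; V = 0.191 V.
C = 1.113×10^-5 F
1.113×10^-5 F × (1 μF / 1.000×10^-6 F) = 11.13 μF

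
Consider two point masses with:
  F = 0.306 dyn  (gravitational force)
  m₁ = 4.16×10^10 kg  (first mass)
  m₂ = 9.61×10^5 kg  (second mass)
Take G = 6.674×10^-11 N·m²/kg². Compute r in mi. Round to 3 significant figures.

580 mi

Rearranging: r = √(G·m₁m₂/F).
F = 0.306 dyn = 3.060×10^-6 N; m₁ = 4.16×10^10 kg; m₂ = 9.61×10^5 kg; G = 6.674×10^-11 N·m²/kg².
r = 9.338×10^5 m
9.338×10^5 m × (1 mi / 1609 m) = 580.2 mi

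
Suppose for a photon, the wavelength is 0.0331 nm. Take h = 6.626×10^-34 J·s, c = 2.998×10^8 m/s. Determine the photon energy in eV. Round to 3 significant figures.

37500 eV

Directly: E = hc/λ.
λ = 0.0331 nm = 3.310×10^-11 m; h = 6.626×10^-34 J·s; c = 2.998×10^8 m/s.
E = 6.001×10^-15 J
6.001×10^-15 J × (1 eV / 1.602×10^-19 J) = 37458 eV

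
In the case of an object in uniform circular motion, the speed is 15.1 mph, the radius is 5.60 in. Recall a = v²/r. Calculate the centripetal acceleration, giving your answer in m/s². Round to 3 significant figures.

320 m/s²

a is given directly by: a = v²/r.
v = 15.1 mph = 6.750 m/s; r = 5.60 in = 0.1422 m.
a = 320.4 m/s²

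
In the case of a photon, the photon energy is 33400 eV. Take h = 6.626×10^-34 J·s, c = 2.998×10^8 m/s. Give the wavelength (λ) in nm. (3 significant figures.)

0.0371 nm

Rearranging E = h·c/λ for λ: λ = hc/E.
E = 33400 eV = 5.351×10^-15 J; h = 6.626×10^-34 J·s; c = 2.998×10^8 m/s.
λ = 3.712×10^-11 m
3.712×10^-11 m × (1 nm / 1.000×10^-9 m) = 0.03712 nm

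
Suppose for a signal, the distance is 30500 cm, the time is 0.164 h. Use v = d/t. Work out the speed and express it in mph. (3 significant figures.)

v is given directly by: v = d/t.
d = 30500 cm = 305.0 m; t = 0.164 h = 590.4 s.
v = 0.5166 m/s
0.5166 m/s × (1 mph / 0.4470 m/s) = 1.156 mph

1.16 mph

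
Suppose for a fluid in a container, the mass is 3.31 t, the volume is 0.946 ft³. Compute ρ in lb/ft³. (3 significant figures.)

7710 lb/ft³

Directly: ρ = m/V.
m = 3.31 t = 3310 kg; V = 0.946 ft³ = 0.02679 m³.
ρ = 1.236×10^5 kg/m³
1.236×10^5 kg/m³ × (1 lb/ft³ / 16.02 kg/m³) = 7714 lb/ft³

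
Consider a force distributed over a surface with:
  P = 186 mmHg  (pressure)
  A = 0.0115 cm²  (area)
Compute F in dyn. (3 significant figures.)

Rearranging: F = P·A.
P = 186 mmHg = 24798 Pa; A = 0.0115 cm² = 1.150×10^-6 m².
F = 0.02852 N
0.02852 N × (1 dyn / 1.000×10^-5 N) = 2852 dyn

2850 dyn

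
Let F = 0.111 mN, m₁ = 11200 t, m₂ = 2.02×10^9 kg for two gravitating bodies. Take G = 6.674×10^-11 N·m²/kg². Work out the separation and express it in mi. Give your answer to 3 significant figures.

72.5 mi

From Newton's law of gravitation: r = √(G·m₁m₂/F).
F = 0.111 mN = 1.110×10^-4 N; m₁ = 11200 t = 1.120×10^7 kg; m₂ = 2.02×10^9 kg; G = 6.674×10^-11 N·m²/kg².
r = 1.166×10^5 m
1.166×10^5 m × (1 mi / 1609 m) = 72.47 mi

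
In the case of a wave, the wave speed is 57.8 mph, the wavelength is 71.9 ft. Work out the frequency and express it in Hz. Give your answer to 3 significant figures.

Rearranging: f = v/λ.
v = 57.8 mph = 25.84 m/s; λ = 71.9 ft = 21.92 m.
f = 1.179 Hz

1.18 Hz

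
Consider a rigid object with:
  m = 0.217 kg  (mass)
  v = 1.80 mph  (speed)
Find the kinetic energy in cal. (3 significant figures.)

0.0168 cal

Directly: KE = ½mv².
m = 0.217 kg; v = 1.80 mph = 0.8047 m/s.
KE = 0.07025 J
0.07025 J × (1 cal / 4.184 J) = 0.01679 cal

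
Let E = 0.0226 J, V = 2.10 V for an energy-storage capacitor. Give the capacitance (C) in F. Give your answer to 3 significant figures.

Rearranging: C = 2E/V².
E = 0.0226 J; V = 2.10 V.
C = 0.01025 F

0.0102 F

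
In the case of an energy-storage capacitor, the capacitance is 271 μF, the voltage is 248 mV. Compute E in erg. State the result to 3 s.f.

83.3 erg

E is given directly by: E = ½CV².
C = 271 μF = 2.710×10^-4 F; V = 248 mV = 0.2480 V.
E = 8.334×10^-6 J
8.334×10^-6 J × (1 erg / 1.000×10^-7 J) = 83.34 erg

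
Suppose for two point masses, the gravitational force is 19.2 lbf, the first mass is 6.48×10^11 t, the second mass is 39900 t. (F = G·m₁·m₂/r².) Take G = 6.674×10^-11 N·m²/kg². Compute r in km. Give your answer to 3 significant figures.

142 km

Rearranging: r = √(G·m₁m₂/F).
F = 19.2 lbf = 85.41 N; m₁ = 6.48×10^11 t = 6.480×10^14 kg; m₂ = 39900 t = 3.990×10^7 kg; G = 6.674×10^-11 N·m²/kg².
r = 1.421×10^5 m
1.421×10^5 m × (1 km / 1000 m) = 142.1 km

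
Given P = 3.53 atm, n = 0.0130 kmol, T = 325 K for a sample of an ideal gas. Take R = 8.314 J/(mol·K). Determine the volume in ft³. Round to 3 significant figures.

From the ideal-gas law: V = nRT/P.
P = 3.53 atm = 3.577×10^5 Pa; n = 0.0130 kmol = 13.00 mol; T = 325 K; R = 8.314 J/(mol·K).
V = 0.09821 m³
0.09821 m³ × (1 ft³ / 0.02832 m³) = 3.468 ft³

3.47 ft³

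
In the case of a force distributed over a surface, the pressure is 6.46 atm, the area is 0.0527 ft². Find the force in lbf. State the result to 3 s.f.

720 lbf

Rearranging: F = P·A.
P = 6.46 atm = 6.546×10^5 Pa; A = 0.0527 ft² = 0.004896 m².
F = 3205 N
3205 N × (1 lbf / 4.448 N) = 720.4 lbf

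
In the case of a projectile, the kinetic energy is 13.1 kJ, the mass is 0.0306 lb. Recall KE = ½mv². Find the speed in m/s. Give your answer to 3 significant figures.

1370 m/s

Rearranging KE = ½mv² for v: v = √(2·KE/m).
KE = 13.1 kJ = 13100 J; m = 0.0306 lb = 0.01388 kg.
v = 1374 m/s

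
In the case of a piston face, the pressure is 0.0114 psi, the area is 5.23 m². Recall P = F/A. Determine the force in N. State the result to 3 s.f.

411 N

Rearranging P = F/A for F: F = P·A.
P = 0.0114 psi = 78.60 Pa; A = 5.23 m².
F = 411.1 N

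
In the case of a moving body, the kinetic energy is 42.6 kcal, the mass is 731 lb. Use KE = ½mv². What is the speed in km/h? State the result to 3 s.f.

Rearranging: v = √(2·KE/m).
KE = 42.6 kcal = 1.782×10^5 J; m = 731 lb = 331.6 kg.
v = 32.79 m/s
32.79 m/s × (1 km/h / 0.2778 m/s) = 118.0 km/h

118 km/h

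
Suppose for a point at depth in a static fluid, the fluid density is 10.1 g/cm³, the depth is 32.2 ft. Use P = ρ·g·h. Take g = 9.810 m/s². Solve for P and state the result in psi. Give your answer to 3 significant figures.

141 psi

P is given directly by: P = ρgh.
ρ = 10.1 g/cm³ = 10100 kg/m³; h = 32.2 ft = 9.815 m; g = 9.810 m/s².
P = 9.724×10^5 Pa  (the unit combination reduces to kg/(m·s²) = Pa)
9.724×10^5 Pa × (1 psi / 6895 Pa) = 141.0 psi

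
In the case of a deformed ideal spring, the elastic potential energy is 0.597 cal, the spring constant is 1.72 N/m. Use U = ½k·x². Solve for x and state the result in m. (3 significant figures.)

Rearranging: x = √(2U/k).
U = 0.597 cal = 2.498 J; k = 1.72 N/m.
x = 1.704 m

1.70 m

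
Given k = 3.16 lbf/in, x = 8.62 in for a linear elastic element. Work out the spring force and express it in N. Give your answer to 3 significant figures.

121 N

Directly: F = kx.
k = 3.16 lbf/in = 553.4 N/m; x = 8.62 in = 0.2189 m.
F = 121.2 N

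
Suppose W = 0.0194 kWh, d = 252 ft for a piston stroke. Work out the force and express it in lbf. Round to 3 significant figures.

Rearranging W = F·d for F: F = W/d.
W = 0.0194 kWh = 69840 J; d = 252 ft = 76.81 m.
F = 909.3 N
909.3 N × (1 lbf / 4.448 N) = 204.4 lbf

204 lbf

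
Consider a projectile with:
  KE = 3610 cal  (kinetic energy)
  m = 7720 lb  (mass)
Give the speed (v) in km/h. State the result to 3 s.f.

10.6 km/h

Rearranging KE = ½mv² for v: v = √(2·KE/m).
KE = 3610 cal = 15104 J; m = 7720 lb = 3502 kg.
v = 2.937 m/s
2.937 m/s × (1 km/h / 0.2778 m/s) = 10.57 km/h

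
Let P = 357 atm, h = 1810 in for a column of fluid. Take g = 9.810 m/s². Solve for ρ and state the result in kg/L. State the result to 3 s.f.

Rearranging: ρ = P/(g·h).
P = 357 atm = 3.617×10^7 Pa; h = 1810 in = 45.97 m; g = 9.810 m/s².
ρ = 80205 kg/m³
80205 kg/m³ × (1 kg/L / 1000 kg/m³) = 80.21 kg/L

80.2 kg/L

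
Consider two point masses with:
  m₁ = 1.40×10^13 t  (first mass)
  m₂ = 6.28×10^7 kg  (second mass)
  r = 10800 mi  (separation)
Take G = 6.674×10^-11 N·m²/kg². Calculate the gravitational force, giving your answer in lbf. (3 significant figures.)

Directly: F = Gm₁m₂/r².
m₁ = 1.40×10^13 t = 1.400×10^16 kg; m₂ = 6.28×10^7 kg; r = 10800 mi = 1.738×10^7 m; G = 6.674×10^-11 N·m²/kg².
F = 0.1942 N
0.1942 N × (1 lbf / 4.448 N) = 0.04367 lbf

0.0437 lbf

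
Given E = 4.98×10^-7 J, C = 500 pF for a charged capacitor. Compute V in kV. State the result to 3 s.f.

Rearranging E = ½C·V² for V: V = √(2E/C).
E = 4.98×10^-7 J; C = 500 pF = 5.000×10^-10 F.
V = 44.63 V
44.63 V × (1 kV / 1000 V) = 0.04463 kV

0.0446 kV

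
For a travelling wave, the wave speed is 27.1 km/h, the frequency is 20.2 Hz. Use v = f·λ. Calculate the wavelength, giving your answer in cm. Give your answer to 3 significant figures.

37.3 cm

Rearranging v = f·λ for λ: λ = v/f.
v = 27.1 km/h = 7.528 m/s; f = 20.2 Hz.
λ = 0.3727 m
0.3727 m × (1 cm / 0.01000 m) = 37.27 cm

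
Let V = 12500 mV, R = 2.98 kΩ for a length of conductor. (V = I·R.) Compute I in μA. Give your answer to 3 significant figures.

4190 μA

Solving V = I·R for I: I = V/R.
V = 12500 mV = 12.50 V; R = 2.98 kΩ = 2980 Ω.
I = 0.004195 A
0.004195 A × (1 μA / 1.000×10^-6 A) = 4195 μA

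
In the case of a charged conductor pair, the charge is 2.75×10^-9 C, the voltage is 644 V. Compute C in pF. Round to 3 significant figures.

C is given directly by: C = Q/V.
Q = 2.75×10^-9 C; V = 644 V.
C = 4.270×10^-12 F
4.270×10^-12 F × (1 pF / 1.000×10^-12 F) = 4.270 pF

4.27 pF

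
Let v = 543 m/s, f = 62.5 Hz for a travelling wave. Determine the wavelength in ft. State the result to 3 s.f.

28.5 ft

Rearranging: λ = v/f.
v = 543 m/s; f = 62.5 Hz.
λ = 8.688 m
8.688 m × (1 ft / 0.3048 m) = 28.50 ft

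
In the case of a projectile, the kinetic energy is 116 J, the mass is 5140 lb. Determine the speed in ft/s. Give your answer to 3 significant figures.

1.03 ft/s

Solving KE = ½mv² for v: v = √(2·KE/m).
KE = 116 J; m = 5140 lb = 2331 kg.
v = 0.3154 m/s
0.3154 m/s × (1 ft/s / 0.3048 m/s) = 1.035 ft/s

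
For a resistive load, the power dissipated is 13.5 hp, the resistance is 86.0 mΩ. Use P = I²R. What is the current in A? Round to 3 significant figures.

342 A

Rearranging: I = √(P/R).
P = 13.5 hp = 10067 W; R = 86.0 mΩ = 0.08600 Ω.
I = 342.1 A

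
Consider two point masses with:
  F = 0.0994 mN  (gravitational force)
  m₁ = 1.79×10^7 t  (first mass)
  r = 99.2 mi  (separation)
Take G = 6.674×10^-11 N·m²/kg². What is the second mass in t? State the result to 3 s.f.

Rearranging: m₂ = F·r²/(G·m₁).
F = 0.0994 mN = 9.940×10^-5 N; m₁ = 1.79×10^7 t = 1.790×10^10 kg; r = 99.2 mi = 1.596×10^5 m; G = 6.674×10^-11 N·m²/kg².
m₂ = 2.121×10^6 kg
2.121×10^6 kg × (1 t / 1000 kg) = 2121 t

2120 t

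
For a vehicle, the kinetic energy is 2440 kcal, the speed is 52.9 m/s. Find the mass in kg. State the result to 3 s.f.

Rearranging KE = ½mv² for m: m = 2·KE/v².
KE = 2440 kcal = 1.021×10^7 J; v = 52.9 m/s.
m = 7296 kg

7300 kg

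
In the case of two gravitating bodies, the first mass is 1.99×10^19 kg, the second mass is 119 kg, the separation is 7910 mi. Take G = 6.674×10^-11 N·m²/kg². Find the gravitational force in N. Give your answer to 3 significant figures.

9.75×10^-4 N

From Newton's law of gravitation: F = Gm₁m₂/r².
m₁ = 1.99×10^19 kg; m₂ = 119 kg; r = 7910 mi = 1.273×10^7 m; G = 6.674×10^-11 N·m²/kg².
F = 9.753×10^-4 N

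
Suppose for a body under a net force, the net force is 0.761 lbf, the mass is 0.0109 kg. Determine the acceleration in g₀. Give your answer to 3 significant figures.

Rearranging: a = F/m.
F = 0.761 lbf = 3.385 N; m = 0.0109 kg.
a = 310.6 m/s²
310.6 m/s² × (1 g₀ / 9.807 m/s²) = 31.67 g₀

31.7 g₀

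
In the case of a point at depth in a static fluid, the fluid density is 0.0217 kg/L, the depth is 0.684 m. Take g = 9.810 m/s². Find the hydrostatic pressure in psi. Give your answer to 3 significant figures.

0.0211 psi

P is given directly by: P = ρgh.
ρ = 0.0217 kg/L = 21.70 kg/m³; h = 0.684 m; g = 9.810 m/s².
P = 145.6 Pa
145.6 Pa × (1 psi / 6895 Pa) = 0.02112 psi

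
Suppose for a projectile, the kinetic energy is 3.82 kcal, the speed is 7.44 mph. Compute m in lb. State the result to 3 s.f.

6370 lb

Rearranging KE = ½mv² for m: m = 2·KE/v².
KE = 3.82 kcal = 15983 J; v = 7.44 mph = 3.326 m/s.
m = 2890 kg
2890 kg × (1 lb / 0.4536 kg) = 6371 lb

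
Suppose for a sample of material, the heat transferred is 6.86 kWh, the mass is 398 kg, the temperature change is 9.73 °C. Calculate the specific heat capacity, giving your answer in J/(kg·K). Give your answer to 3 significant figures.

6380 J/(kg·K)

Rearranging: c = Q/(m·ΔT).
Q = 6.86 kWh = 2.470×10^7 J; m = 398 kg; ΔT = 9.73 °C = 9.730 K.
c = 6377 J/(kg·K)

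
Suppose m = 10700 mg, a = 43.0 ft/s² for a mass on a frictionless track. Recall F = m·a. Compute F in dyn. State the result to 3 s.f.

From Newton's second law: F = m·a.
m = 10700 mg = 0.01070 kg; a = 43.0 ft/s² = 13.11 m/s².
F = 0.1402 N
0.1402 N × (1 dyn / 1.000×10^-5 N) = 14024 dyn

14000 dyn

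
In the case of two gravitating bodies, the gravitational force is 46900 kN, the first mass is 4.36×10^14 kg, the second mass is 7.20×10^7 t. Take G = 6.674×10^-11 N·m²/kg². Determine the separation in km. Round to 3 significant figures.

Rearranging: r = √(G·m₁m₂/F).
F = 46900 kN = 4.690×10^7 N; m₁ = 4.36×10^14 kg; m₂ = 7.20×10^7 t = 7.200×10^10 kg; G = 6.674×10^-11 N·m²/kg².
r = 6684 m
6684 m × (1 km / 1000 m) = 6.684 km

6.68 km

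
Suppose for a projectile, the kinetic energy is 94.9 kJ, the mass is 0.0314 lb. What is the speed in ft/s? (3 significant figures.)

12000 ft/s

Rearranging: v = √(2·KE/m).
KE = 94.9 kJ = 94900 J; m = 0.0314 lb = 0.01424 kg.
v = 3650 m/s
3650 m/s × (1 ft/s / 0.3048 m/s) = 11977 ft/s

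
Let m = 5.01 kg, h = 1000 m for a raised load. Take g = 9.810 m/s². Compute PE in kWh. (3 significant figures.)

0.0137 kWh

Directly: PE = mgh.
m = 5.01 kg; h = 1000 m; g = 9.810 m/s².
PE = 49148 J  (the unit combination reduces to kg·m²/s² = J)
49148 J × (1 kWh / 3.600×10^6 J) = 0.01365 kWh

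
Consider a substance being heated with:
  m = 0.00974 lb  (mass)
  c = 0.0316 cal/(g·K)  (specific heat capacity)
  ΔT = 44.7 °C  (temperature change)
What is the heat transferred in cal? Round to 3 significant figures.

6.24 cal

Q is given directly by: Q = mcΔT.
m = 0.00974 lb = 0.004418 kg; c = 0.0316 cal/(g·K) = 132.2 J/(kg·K); ΔT = 44.7 °C = 44.70 K.
Q = 26.11 J
26.11 J × (1 cal / 4.184 J) = 6.240 cal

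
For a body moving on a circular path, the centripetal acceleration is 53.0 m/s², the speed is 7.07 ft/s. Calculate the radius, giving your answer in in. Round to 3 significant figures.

3.45 in

Solving a = v²/r for r: r = v²/a.
a = 53.0 m/s²; v = 7.07 ft/s = 2.155 m/s.
r = 0.08762 m
0.08762 m × (1 in / 0.02540 m) = 3.450 in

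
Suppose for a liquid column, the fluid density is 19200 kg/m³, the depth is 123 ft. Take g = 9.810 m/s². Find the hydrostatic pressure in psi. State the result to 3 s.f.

Directly: P = ρgh.
ρ = 19200 kg/m³; h = 123 ft = 37.49 m; g = 9.810 m/s².
P = 7.061×10^6 Pa
7.061×10^6 Pa × (1 psi / 6895 Pa) = 1024 psi

1020 psi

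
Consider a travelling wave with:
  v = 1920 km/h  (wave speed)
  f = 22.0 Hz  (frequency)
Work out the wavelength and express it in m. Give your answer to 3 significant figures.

24.2 m

Solving v = f·λ for λ: λ = v/f.
v = 1920 km/h = 533.3 m/s; f = 22.0 Hz.
λ = 24.24 m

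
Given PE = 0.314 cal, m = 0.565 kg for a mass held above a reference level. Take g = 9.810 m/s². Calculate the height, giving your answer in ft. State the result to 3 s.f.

Solving PE = m·g·h for h: h = PE/(m·g).
PE = 0.314 cal = 1.314 J; m = 0.565 kg; g = 9.810 m/s².
h = 0.2370 m
0.2370 m × (1 ft / 0.3048 m) = 0.7777 ft

0.778 ft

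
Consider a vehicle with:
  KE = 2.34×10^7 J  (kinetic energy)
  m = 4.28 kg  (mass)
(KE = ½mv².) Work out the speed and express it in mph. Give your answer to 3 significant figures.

Rearranging: v = √(2·KE/m).
KE = 2.34×10^7 J; m = 4.28 kg.
v = 3307 m/s
3307 m/s × (1 mph / 0.4470 m/s) = 7397 mph

7400 mph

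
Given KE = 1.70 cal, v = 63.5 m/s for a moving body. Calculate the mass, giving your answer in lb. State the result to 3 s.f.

0.00778 lb

Rearranging: m = 2·KE/v².
KE = 1.70 cal = 7.113 J; v = 63.5 m/s.
m = 0.003528 kg
0.003528 kg × (1 lb / 0.4536 kg) = 0.007778 lb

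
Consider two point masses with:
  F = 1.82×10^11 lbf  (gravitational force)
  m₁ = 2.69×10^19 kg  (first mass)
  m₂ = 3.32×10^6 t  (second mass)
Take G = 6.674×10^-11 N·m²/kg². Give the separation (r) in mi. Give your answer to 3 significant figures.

Rearranging F = G·m₁·m₂/r² for r: r = √(G·m₁m₂/F).
F = 1.82×10^11 lbf = 8.096×10^11 N; m₁ = 2.69×10^19 kg; m₂ = 3.32×10^6 t = 3.320×10^9 kg; G = 6.674×10^-11 N·m²/kg².
r = 2713 m
2713 m × (1 mi / 1609 m) = 1.686 mi

1.69 mi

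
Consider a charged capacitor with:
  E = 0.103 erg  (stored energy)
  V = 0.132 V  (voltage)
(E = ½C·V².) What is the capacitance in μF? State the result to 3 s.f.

Rearranging E = ½C·V² for C: C = 2E/V².
E = 0.103 erg = 1.030×10^-8 J; V = 0.132 V.
C = 1.182×10^-6 F
1.182×10^-6 F × (1 μF / 1.000×10^-6 F) = 1.182 μF

1.18 μF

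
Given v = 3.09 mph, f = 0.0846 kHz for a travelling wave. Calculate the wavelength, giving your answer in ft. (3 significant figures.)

Rearranging: λ = v/f.
v = 3.09 mph = 1.381 m/s; f = 0.0846 kHz = 84.60 Hz.
λ = 0.01633 m
0.01633 m × (1 ft / 0.3048 m) = 0.05357 ft

0.0536 ft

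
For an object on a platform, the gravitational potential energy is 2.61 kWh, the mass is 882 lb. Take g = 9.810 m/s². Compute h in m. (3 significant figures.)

Solving PE = m·g·h for h: h = PE/(m·g).
PE = 2.61 kWh = 9.396×10^6 J; m = 882 lb = 400.1 kg; g = 9.810 m/s².
h = 2394 m

2390 m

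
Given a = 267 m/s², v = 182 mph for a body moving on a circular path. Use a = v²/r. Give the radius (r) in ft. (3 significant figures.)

Rearranging: r = v²/a.
a = 267 m/s²; v = 182 mph = 81.36 m/s.
r = 24.79 m
24.79 m × (1 ft / 0.3048 m) = 81.34 ft

81.3 ft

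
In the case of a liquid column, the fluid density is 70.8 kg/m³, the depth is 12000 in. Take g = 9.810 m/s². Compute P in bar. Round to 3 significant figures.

P is given directly by: P = ρgh.
ρ = 70.8 kg/m³; h = 12000 in = 304.8 m; g = 9.810 m/s².
P = 2.117×10^5 Pa
2.117×10^5 Pa × (1 bar / 1.000×10^5 Pa) = 2.117 bar

2.12 bar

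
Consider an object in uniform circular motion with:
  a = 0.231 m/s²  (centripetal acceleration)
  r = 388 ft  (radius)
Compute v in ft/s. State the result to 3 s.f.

17.1 ft/s

Solving a = v²/r for v: v = √(a·r).
a = 0.231 m/s²; r = 388 ft = 118.3 m.
v = 5.227 m/s
5.227 m/s × (1 ft/s / 0.3048 m/s) = 17.15 ft/s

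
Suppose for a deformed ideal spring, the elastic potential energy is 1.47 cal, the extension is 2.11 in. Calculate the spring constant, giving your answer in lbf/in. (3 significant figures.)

24.5 lbf/in

Rearranging: k = 2U/x².
U = 1.47 cal = 6.150 J; x = 2.11 in = 0.05359 m.
k = 4283 N/m
4283 N/m × (1 lbf/in / 175.1 N/m) = 24.45 lbf/in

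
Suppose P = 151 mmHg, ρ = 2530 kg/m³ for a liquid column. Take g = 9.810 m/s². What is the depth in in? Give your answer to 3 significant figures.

31.9 in

Rearranging: h = P/(ρ·g).
P = 151 mmHg = 20132 Pa; ρ = 2530 kg/m³; g = 9.810 m/s².
h = 0.8111 m
0.8111 m × (1 in / 0.02540 m) = 31.93 in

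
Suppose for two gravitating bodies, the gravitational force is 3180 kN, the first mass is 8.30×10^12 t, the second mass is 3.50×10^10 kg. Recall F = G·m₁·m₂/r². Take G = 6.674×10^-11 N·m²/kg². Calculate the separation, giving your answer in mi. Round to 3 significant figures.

From Newton's law of gravitation: r = √(G·m₁m₂/F).
F = 3180 kN = 3.180×10^6 N; m₁ = 8.30×10^12 t = 8.300×10^15 kg; m₂ = 3.50×10^10 kg; G = 6.674×10^-11 N·m²/kg².
r = 78082 m
78082 m × (1 mi / 1609 m) = 48.52 mi

48.5 mi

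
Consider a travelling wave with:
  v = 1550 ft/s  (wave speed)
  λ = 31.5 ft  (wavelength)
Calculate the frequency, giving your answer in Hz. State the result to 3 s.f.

49.2 Hz

Rearranging: f = v/λ.
v = 1550 ft/s = 472.4 m/s; λ = 31.5 ft = 9.601 m.
f = 49.21 Hz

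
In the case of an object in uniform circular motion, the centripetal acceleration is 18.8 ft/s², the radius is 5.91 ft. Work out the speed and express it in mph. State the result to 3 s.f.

7.19 mph

Solving a = v²/r for v: v = √(a·r).
a = 18.8 ft/s² = 5.730 m/s²; r = 5.91 ft = 1.801 m.
v = 3.213 m/s
3.213 m/s × (1 mph / 0.4470 m/s) = 7.187 mph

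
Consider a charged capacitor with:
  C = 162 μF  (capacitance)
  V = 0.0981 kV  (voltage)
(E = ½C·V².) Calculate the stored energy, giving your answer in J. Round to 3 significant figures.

E is given directly by: E = ½CV².
C = 162 μF = 1.620×10^-4 F; V = 0.0981 kV = 98.10 V.
E = 0.7795 J

0.780 J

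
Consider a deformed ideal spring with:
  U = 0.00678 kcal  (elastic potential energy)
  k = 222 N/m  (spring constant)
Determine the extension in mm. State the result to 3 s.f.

Rearranging: x = √(2U/k).
U = 0.00678 kcal = 28.37 J; k = 222 N/m.
x = 0.5055 m
0.5055 m × (1 mm / 0.001000 m) = 505.5 mm

506 mm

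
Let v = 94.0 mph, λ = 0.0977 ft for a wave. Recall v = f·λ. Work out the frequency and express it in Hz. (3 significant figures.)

Rearranging v = f·λ for f: f = v/λ.
v = 94.0 mph = 42.02 m/s; λ = 0.0977 ft = 0.02978 m.
f = 1411 Hz

1410 Hz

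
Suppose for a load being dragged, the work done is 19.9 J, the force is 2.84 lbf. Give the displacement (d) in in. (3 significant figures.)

62.0 in

Rearranging W = F·d for d: d = W/F.
W = 19.9 J; F = 2.84 lbf = 12.63 N.
d = 1.575 m
1.575 m × (1 in / 0.02540 m) = 62.02 in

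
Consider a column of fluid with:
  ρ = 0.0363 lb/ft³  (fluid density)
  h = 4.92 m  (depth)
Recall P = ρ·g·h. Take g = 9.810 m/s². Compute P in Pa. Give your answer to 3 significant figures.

P is given directly by: P = ρgh.
ρ = 0.0363 lb/ft³ = 0.5815 kg/m³; h = 4.92 m; g = 9.810 m/s².
P = 28.06 Pa

28.1 Pa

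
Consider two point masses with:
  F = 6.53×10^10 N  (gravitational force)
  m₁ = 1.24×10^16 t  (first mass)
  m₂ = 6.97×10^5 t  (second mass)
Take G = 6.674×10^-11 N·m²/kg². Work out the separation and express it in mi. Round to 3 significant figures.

Rearranging F = G·m₁·m₂/r² for r: r = √(G·m₁m₂/F).
F = 6.53×10^10 N; m₁ = 1.24×10^16 t = 1.240×10^19 kg; m₂ = 6.97×10^5 t = 6.970×10^8 kg; G = 6.674×10^-11 N·m²/kg².
r = 2972 m
2972 m × (1 mi / 1609 m) = 1.847 mi

1.85 mi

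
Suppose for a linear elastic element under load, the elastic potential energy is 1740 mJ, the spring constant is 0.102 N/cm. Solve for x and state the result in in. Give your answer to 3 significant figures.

Rearranging U = ½k·x² for x: x = √(2U/k).
U = 1740 mJ = 1.740 J; k = 0.102 N/cm = 10.20 N/m.
x = 0.5841 m
0.5841 m × (1 in / 0.02540 m) = 23.00 in

23.0 in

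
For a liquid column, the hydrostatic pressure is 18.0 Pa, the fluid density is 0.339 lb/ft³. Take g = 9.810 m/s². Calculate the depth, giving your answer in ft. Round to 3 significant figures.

Solving P = ρ·g·h for h: h = P/(ρ·g).
P = 18.0 Pa; ρ = 0.339 lb/ft³ = 5.430 kg/m³; g = 9.810 m/s².
h = 0.3379 m
0.3379 m × (1 ft / 0.3048 m) = 1.109 ft

1.11 ft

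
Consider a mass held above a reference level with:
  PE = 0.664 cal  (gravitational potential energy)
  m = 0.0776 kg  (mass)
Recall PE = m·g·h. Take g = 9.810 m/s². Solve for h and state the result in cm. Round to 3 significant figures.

365 cm

Solving PE = m·g·h for h: h = PE/(m·g).
PE = 0.664 cal = 2.778 J; m = 0.0776 kg; g = 9.810 m/s².
h = 3.649 m
3.649 m × (1 cm / 0.01000 m) = 364.9 cm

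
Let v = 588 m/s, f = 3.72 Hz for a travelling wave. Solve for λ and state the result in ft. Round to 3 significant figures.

519 ft

Rearranging v = f·λ for λ: λ = v/f.
v = 588 m/s; f = 3.72 Hz.
λ = 158.1 m
158.1 m × (1 ft / 0.3048 m) = 518.6 ft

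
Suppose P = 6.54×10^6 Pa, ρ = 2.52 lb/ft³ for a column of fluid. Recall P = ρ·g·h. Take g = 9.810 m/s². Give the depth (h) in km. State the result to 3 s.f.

Rearranging P = ρ·g·h for h: h = P/(ρ·g).
P = 6.54×10^6 Pa; ρ = 2.52 lb/ft³ = 40.37 kg/m³; g = 9.810 m/s².
h = 16515 m
16515 m × (1 km / 1000 m) = 16.52 km

16.5 km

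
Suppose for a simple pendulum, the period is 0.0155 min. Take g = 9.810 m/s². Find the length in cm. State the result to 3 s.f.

21.5 cm

Rearranging: L = g·(T/2π)².
T = 0.0155 min = 0.9300 s; g = 9.810 m/s².
L = 0.2149 m
0.2149 m × (1 cm / 0.01000 m) = 21.49 cm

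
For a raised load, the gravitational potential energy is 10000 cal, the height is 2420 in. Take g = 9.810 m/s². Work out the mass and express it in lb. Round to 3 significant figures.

153 lb

Solving PE = m·g·h for m: m = PE/(g·h).
PE = 10000 cal = 41840 J; h = 2420 in = 61.47 m; g = 9.810 m/s².
m = 69.39 kg
69.39 kg × (1 lb / 0.4536 kg) = 153.0 lb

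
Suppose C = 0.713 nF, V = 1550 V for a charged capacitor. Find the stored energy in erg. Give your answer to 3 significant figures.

E is given directly by: E = ½CV².
C = 0.713 nF = 7.130×10^-10 F; V = 1550 V.
E = 8.565×10^-4 J  (the unit combination reduces to kg·m²/s² = J)
8.565×10^-4 J × (1 erg / 1.000×10^-7 J) = 8565 erg

8560 erg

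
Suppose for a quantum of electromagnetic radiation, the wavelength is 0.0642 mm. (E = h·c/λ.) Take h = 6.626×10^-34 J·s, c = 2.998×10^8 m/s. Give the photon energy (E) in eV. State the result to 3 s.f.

Directly: E = hc/λ.
λ = 0.0642 mm = 6.420×10^-5 m; h = 6.626×10^-34 J·s; c = 2.998×10^8 m/s.
E = 3.094×10^-21 J
3.094×10^-21 J × (1 eV / 1.602×10^-19 J) = 0.01931 eV

0.0193 eV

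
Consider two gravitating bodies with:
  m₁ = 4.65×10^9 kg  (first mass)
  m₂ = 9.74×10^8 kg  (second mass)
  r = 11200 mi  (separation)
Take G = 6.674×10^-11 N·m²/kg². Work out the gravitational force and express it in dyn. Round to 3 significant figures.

From Newton's law of gravitation: F = Gm₁m₂/r².
m₁ = 4.65×10^9 kg; m₂ = 9.74×10^8 kg; r = 11200 mi = 1.802×10^7 m; G = 6.674×10^-11 N·m²/kg².
F = 9.304×10^-7 N
9.304×10^-7 N × (1 dyn / 1.000×10^-5 N) = 0.09304 dyn

0.0930 dyn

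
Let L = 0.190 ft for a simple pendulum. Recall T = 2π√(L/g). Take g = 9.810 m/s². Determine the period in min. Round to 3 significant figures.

Directly: T = 2π√(L/g).
L = 0.190 ft = 0.05791 m; g = 9.810 m/s².
T = 0.4828 s
0.4828 s × (1 min / 60.00 s) = 0.008046 min

0.00805 min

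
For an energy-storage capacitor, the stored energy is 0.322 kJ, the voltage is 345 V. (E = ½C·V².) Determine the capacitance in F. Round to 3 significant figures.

0.00541 F

Solving E = ½C·V² for C: C = 2E/V².
E = 0.322 kJ = 322.0 J; V = 345 V.
C = 0.005411 F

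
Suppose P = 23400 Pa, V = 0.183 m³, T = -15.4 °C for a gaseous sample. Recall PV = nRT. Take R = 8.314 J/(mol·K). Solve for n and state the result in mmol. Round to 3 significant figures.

2000 mmol

Solving PV = nRT for n: n = PV/(RT).
P = 23400 Pa; V = 0.183 m³; T = -15.4 °C = 257.8 K; R = 8.314 J/(mol·K).
n = 1.998 mol
1.998 mol × (1 mmol / 0.001000 mol) = 1998 mmol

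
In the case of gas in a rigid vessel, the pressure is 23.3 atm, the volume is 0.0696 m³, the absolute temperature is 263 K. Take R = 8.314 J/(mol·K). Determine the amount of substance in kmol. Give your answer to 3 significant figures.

0.0751 kmol

Solving PV = nRT for n: n = PV/(RT).
P = 23.3 atm = 2.361×10^6 Pa; V = 0.0696 m³; T = 263 K; R = 8.314 J/(mol·K).
n = 75.15 mol
75.15 mol × (1 kmol / 1000 mol) = 0.07515 kmol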